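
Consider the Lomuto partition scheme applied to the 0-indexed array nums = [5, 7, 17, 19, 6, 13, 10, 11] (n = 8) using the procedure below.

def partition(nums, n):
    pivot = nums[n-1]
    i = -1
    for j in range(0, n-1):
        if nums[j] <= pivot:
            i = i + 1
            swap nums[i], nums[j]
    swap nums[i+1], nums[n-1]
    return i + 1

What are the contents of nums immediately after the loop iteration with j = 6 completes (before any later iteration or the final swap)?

[5, 7, 6, 10, 17, 13, 19, 11]

pivot = nums[7] = 11; i = -1
j=0: nums[0]=5 ≤ 11 → i=0, swap nums[0],nums[0] (no change) → [5, 7, 17, 19, 6, 13, 10, 11]
j=1: nums[1]=7 ≤ 11 → i=1, swap nums[1],nums[1] (no change) → [5, 7, 17, 19, 6, 13, 10, 11]
j=2: nums[2]=17 > 11 → no swap
j=3: nums[3]=19 > 11 → no swap
j=4: nums[4]=6 ≤ 11 → i=2, swap nums[2],nums[4] → [5, 7, 6, 19, 17, 13, 10, 11]
j=5: nums[5]=13 > 11 → no swap
j=6: nums[6]=10 ≤ 11 → i=3, swap nums[3],nums[6] → [5, 7, 6, 10, 17, 13, 19, 11]
(after j=6) nums = [5, 7, 6, 10, 17, 13, 19, 11]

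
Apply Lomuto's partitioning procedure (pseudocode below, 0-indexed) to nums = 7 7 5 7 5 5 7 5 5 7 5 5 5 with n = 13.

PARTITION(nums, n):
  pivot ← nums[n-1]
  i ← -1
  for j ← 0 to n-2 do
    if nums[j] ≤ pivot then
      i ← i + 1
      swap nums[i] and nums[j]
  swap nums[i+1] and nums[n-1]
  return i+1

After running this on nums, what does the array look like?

5 5 5 5 5 5 5 5 7 7 7 7 7

pivot = nums[12] = 5; i = -1
j=0: nums[0]=7 > 5 → no swap
j=1: nums[1]=7 > 5 → no swap
j=2: nums[2]=5 ≤ 5 → i=0, swap nums[0],nums[2] → 5 7 7 7 5 5 7 5 5 7 5 5 5
j=3: nums[3]=7 > 5 → no swap
j=4: nums[4]=5 ≤ 5 → i=1, swap nums[1],nums[4] → 5 5 7 7 7 5 7 5 5 7 5 5 5
j=5: nums[5]=5 ≤ 5 → i=2, swap nums[2],nums[5] → 5 5 5 7 7 7 7 5 5 7 5 5 5
j=6: nums[6]=7 > 5 → no swap
j=7: nums[7]=5 ≤ 5 → i=3, swap nums[3],nums[7] → 5 5 5 5 7 7 7 7 5 7 5 5 5
j=8: nums[8]=5 ≤ 5 → i=4, swap nums[4],nums[8] → 5 5 5 5 5 7 7 7 7 7 5 5 5
j=9: nums[9]=7 > 5 → no swap
j=10: nums[10]=5 ≤ 5 → i=5, swap nums[5],nums[10] → 5 5 5 5 5 5 7 7 7 7 7 5 5
j=11: nums[11]=5 ≤ 5 → i=6, swap nums[6],nums[11] → 5 5 5 5 5 5 5 7 7 7 7 7 5
final swap nums[7],nums[12] → 5 5 5 5 5 5 5 5 7 7 7 7 7; return 7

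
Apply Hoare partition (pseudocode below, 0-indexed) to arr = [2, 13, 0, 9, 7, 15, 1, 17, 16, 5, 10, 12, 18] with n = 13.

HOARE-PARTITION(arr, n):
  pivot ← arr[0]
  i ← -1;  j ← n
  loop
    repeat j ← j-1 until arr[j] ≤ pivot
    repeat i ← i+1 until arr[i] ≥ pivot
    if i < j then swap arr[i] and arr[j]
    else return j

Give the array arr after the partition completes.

[1, 0, 13, 9, 7, 15, 2, 17, 16, 5, 10, 12, 18]

pivot=2
j stops at 6 (1), i stops at 0 (2); swap ⇒ [1, 13, 0, 9, 7, 15, 2, 17, 16, 5, 10, 12, 18]
j stops at 2 (0), i stops at 1 (13); swap ⇒ [1, 0, 13, 9, 7, 15, 2, 17, 16, 5, 10, 12, 18]
j stops at 1, i stops at 2; i≥j ⇒ return 1. arr=[1, 0, 13, 9, 7, 15, 2, 17, 16, 5, 10, 12, 18]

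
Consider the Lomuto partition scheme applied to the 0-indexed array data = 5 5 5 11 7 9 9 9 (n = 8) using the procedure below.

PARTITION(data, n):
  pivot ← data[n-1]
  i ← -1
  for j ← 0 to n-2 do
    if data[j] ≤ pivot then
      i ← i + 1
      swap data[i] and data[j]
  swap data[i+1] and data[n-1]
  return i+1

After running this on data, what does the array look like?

5 5 5 7 9 9 9 11

pivot = data[7] = 9; i = -1
j=0: data[0]=5 ≤ 9 → i=0, swap data[0],data[0] (no change) → 5 5 5 11 7 9 9 9
j=1: data[1]=5 ≤ 9 → i=1, swap data[1],data[1] (no change) → 5 5 5 11 7 9 9 9
j=2: data[2]=5 ≤ 9 → i=2, swap data[2],data[2] (no change) → 5 5 5 11 7 9 9 9
j=3: data[3]=11 > 9 → no swap
j=4: data[4]=7 ≤ 9 → i=3, swap data[3],data[4] → 5 5 5 7 11 9 9 9
j=5: data[5]=9 ≤ 9 → i=4, swap data[4],data[5] → 5 5 5 7 9 11 9 9
j=6: data[6]=9 ≤ 9 → i=5, swap data[5],data[6] → 5 5 5 7 9 9 11 9
final swap data[6],data[7] → 5 5 5 7 9 9 9 11; return 6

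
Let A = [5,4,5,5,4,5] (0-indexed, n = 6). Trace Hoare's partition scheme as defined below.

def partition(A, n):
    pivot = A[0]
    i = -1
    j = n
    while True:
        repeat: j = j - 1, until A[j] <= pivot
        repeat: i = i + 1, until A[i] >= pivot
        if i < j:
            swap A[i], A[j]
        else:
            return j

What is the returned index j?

3

pivot=5
j stops at 5 (5), i stops at 0 (5); swap ⇒ [5,4,5,5,4,5]
j stops at 4 (4), i stops at 2 (5); swap ⇒ [5,4,4,5,5,5]
j stops at 3, i stops at 3; i≥j ⇒ return 3. A=[5,4,4,5,5,5]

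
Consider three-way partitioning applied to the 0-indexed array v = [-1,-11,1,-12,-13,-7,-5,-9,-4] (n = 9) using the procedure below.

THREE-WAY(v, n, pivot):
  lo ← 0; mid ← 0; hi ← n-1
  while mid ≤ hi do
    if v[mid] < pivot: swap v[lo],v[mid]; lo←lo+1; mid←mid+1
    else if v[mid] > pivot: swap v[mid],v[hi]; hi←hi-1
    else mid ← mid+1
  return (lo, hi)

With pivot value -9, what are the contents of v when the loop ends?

[-11,-13,-12,-9,-7,-5,1,-4,-1]

pivot = -9; lo=0, mid=0, hi=8
v[mid]=-1>-9: swap v[0],v[8]; hi=7 → [-4,-11,1,-12,-13,-7,-5,-9,-1]
v[mid]=-4>-9: swap v[0],v[7]; hi=6 → [-9,-11,1,-12,-13,-7,-5,-4,-1]
v[mid]=-9=-9: mid=1
v[mid]=-11<-9: swap v[0],v[1]; lo=1,mid=2 → [-11,-9,1,-12,-13,-7,-5,-4,-1]
v[mid]=1>-9: swap v[2],v[6]; hi=5 → [-11,-9,-5,-12,-13,-7,1,-4,-1]
v[mid]=-5>-9: swap v[2],v[5]; hi=4 → [-11,-9,-7,-12,-13,-5,1,-4,-1]
v[mid]=-7>-9: swap v[2],v[4]; hi=3 → [-11,-9,-13,-12,-7,-5,1,-4,-1]
v[mid]=-13<-9: swap v[1],v[2]; lo=2,mid=3 → [-11,-13,-9,-12,-7,-5,1,-4,-1]
v[mid]=-12<-9: swap v[2],v[3]; lo=3,mid=4 → [-11,-13,-12,-9,-7,-5,1,-4,-1]
end: lo=3, hi=3; v = [-11,-13,-12,-9,-7,-5,1,-4,-1]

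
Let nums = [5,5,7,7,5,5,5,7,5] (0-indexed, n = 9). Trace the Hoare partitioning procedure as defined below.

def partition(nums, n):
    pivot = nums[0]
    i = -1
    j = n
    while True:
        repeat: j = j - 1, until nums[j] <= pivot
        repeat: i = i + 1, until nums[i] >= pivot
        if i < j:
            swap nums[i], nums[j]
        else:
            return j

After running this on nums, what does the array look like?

[5,5,5,5,7,7,5,7,5]

pivot=5
j stops at 8 (5), i stops at 0 (5); swap ⇒ [5,5,7,7,5,5,5,7,5]
j stops at 6 (5), i stops at 1 (5); swap ⇒ [5,5,7,7,5,5,5,7,5]
j stops at 5 (5), i stops at 2 (7); swap ⇒ [5,5,5,7,5,7,5,7,5]
j stops at 4 (5), i stops at 3 (7); swap ⇒ [5,5,5,5,7,7,5,7,5]
j stops at 3, i stops at 4; i≥j ⇒ return 3. nums=[5,5,5,5,7,7,5,7,5]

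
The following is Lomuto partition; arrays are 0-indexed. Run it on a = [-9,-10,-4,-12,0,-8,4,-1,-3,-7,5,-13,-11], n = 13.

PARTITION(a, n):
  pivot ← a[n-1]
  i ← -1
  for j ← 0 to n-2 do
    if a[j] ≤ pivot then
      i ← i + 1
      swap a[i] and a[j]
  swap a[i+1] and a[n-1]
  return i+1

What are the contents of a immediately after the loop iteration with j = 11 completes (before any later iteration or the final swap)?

[-12,-13,-4,-9,0,-8,4,-1,-3,-7,5,-10,-11]

pivot = a[12] = -11; i = -1
j=0: a[0]=-9 > -11 → no swap
j=1: a[1]=-10 > -11 → no swap
j=2: a[2]=-4 > -11 → no swap
j=3: a[3]=-12 ≤ -11 → i=0, swap a[0],a[3] → [-12,-10,-4,-9,0,-8,4,-1,-3,-7,5,-13,-11]
j=4: a[4]=0 > -11 → no swap
j=5: a[5]=-8 > -11 → no swap
j=6: a[6]=4 > -11 → no swap
j=7: a[7]=-1 > -11 → no swap
j=8: a[8]=-3 > -11 → no swap
j=9: a[9]=-7 > -11 → no swap
j=10: a[10]=5 > -11 → no swap
j=11: a[11]=-13 ≤ -11 → i=1, swap a[1],a[11] → [-12,-13,-4,-9,0,-8,4,-1,-3,-7,5,-10,-11]
(after j=11) a = [-12,-13,-4,-9,0,-8,4,-1,-3,-7,5,-10,-11]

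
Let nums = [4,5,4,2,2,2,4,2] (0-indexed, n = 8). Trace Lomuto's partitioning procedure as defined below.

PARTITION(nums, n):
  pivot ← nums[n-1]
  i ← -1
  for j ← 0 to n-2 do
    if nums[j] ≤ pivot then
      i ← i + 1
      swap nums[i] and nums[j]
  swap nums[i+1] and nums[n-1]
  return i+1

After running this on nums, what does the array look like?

pivot = nums[7] = 2; i = -1
j=0: nums[0]=4 > 2 → no swap
j=1: nums[1]=5 > 2 → no swap
j=2: nums[2]=4 > 2 → no swap
j=3: nums[3]=2 ≤ 2 → i=0, swap nums[0],nums[3] → [2,5,4,4,2,2,4,2]
j=4: nums[4]=2 ≤ 2 → i=1, swap nums[1],nums[4] → [2,2,4,4,5,2,4,2]
j=5: nums[5]=2 ≤ 2 → i=2, swap nums[2],nums[5] → [2,2,2,4,5,4,4,2]
j=6: nums[6]=4 > 2 → no swap
final swap nums[3],nums[7] → [2,2,2,2,5,4,4,4]; return 3

[2,2,2,2,5,4,4,4]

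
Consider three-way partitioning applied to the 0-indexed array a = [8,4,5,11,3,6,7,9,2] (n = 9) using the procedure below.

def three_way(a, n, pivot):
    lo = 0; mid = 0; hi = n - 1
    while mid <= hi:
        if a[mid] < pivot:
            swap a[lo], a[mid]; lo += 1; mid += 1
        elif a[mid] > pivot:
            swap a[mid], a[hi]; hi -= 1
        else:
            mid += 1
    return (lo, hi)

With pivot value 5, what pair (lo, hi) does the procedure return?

(3, 3)

pivot = 5; lo=0, mid=0, hi=8
a[mid]=8>5: swap a[0],a[8]; hi=7 → [2,4,5,11,3,6,7,9,8]
a[mid]=2<5: swap a[0],a[0]; lo=1,mid=1 → [2,4,5,11,3,6,7,9,8]
a[mid]=4<5: swap a[1],a[1]; lo=2,mid=2 → [2,4,5,11,3,6,7,9,8]
a[mid]=5=5: mid=3
a[mid]=11>5: swap a[3],a[7]; hi=6 → [2,4,5,9,3,6,7,11,8]
a[mid]=9>5: swap a[3],a[6]; hi=5 → [2,4,5,7,3,6,9,11,8]
a[mid]=7>5: swap a[3],a[5]; hi=4 → [2,4,5,6,3,7,9,11,8]
a[mid]=6>5: swap a[3],a[4]; hi=3 → [2,4,5,3,6,7,9,11,8]
a[mid]=3<5: swap a[2],a[3]; lo=3,mid=4 → [2,4,3,5,6,7,9,11,8]
end: lo=3, hi=3; a = [2,4,3,5,6,7,9,11,8]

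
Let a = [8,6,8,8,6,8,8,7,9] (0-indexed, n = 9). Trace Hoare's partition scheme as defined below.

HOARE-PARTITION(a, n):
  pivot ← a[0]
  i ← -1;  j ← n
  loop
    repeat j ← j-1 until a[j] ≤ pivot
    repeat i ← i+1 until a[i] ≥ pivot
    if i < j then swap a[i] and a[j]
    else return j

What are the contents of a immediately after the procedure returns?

[7,6,8,8,6,8,8,8,9]

pivot=8
j stops at 7 (7), i stops at 0 (8); swap ⇒ [7,6,8,8,6,8,8,8,9]
j stops at 6 (8), i stops at 2 (8); swap ⇒ [7,6,8,8,6,8,8,8,9]
j stops at 5 (8), i stops at 3 (8); swap ⇒ [7,6,8,8,6,8,8,8,9]
j stops at 4, i stops at 5; i≥j ⇒ return 4. a=[7,6,8,8,6,8,8,8,9]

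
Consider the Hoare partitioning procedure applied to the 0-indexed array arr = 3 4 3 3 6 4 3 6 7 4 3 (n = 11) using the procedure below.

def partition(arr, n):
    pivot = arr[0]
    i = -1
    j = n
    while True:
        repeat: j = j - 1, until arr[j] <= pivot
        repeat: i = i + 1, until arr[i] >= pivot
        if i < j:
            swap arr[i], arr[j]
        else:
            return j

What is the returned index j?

pivot=3
j stops at 10 (3), i stops at 0 (3); swap ⇒ 3 4 3 3 6 4 3 6 7 4 3
j stops at 6 (3), i stops at 1 (4); swap ⇒ 3 3 3 3 6 4 4 6 7 4 3
j stops at 3 (3), i stops at 2 (3); swap ⇒ 3 3 3 3 6 4 4 6 7 4 3
j stops at 2, i stops at 3; i≥j ⇒ return 2. arr=3 3 3 3 6 4 4 6 7 4 3

2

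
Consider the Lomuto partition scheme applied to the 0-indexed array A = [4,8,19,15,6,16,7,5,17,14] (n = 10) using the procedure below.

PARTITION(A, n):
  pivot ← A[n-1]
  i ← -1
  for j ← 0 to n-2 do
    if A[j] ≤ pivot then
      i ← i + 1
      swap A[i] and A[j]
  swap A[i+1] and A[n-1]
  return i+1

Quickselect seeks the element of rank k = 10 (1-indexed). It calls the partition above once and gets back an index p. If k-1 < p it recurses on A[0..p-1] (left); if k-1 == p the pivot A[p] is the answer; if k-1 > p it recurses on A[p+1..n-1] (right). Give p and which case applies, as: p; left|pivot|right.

pivot = A[9] = 14; i = -1
j=0: A[0]=4 ≤ 14 → i=0, swap A[0],A[0] (no change) → [4,8,19,15,6,16,7,5,17,14]
j=1: A[1]=8 ≤ 14 → i=1, swap A[1],A[1] (no change) → [4,8,19,15,6,16,7,5,17,14]
j=2: A[2]=19 > 14 → no swap
j=3: A[3]=15 > 14 → no swap
j=4: A[4]=6 ≤ 14 → i=2, swap A[2],A[4] → [4,8,6,15,19,16,7,5,17,14]
j=5: A[5]=16 > 14 → no swap
j=6: A[6]=7 ≤ 14 → i=3, swap A[3],A[6] → [4,8,6,7,19,16,15,5,17,14]
j=7: A[7]=5 ≤ 14 → i=4, swap A[4],A[7] → [4,8,6,7,5,16,15,19,17,14]
j=8: A[8]=17 > 14 → no swap
final swap A[5],A[9] → [4,8,6,7,5,14,15,19,17,16]; return 5
p = 5; k-1 = 9 > 5 ⇒ right

5; right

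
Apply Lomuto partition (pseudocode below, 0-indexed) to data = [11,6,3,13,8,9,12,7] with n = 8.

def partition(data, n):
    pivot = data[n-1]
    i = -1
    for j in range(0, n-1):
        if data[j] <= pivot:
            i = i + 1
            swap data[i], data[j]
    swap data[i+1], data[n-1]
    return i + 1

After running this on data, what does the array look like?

pivot=7, i=-1
j=0: 11>7, skip
j=1: 6≤7, i=0, swap(0,1) ⇒ [6,11,3,13,8,9,12,7]
j=2: 3≤7, i=1, swap(1,2) ⇒ [6,3,11,13,8,9,12,7]
j=3: 13>7, skip
j=4: 8>7, skip
j=5: 9>7, skip
j=6: 12>7, skip
swap(2,7) ⇒ [6,3,7,13,8,9,12,11]; return 2

[6,3,7,13,8,9,12,11]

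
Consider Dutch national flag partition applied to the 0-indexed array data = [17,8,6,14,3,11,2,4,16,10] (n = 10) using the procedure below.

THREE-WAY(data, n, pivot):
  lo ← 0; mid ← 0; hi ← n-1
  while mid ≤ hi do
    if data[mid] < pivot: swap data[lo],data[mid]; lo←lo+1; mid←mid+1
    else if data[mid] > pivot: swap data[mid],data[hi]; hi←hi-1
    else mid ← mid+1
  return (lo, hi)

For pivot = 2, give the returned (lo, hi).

(0, 0)

pivot = 2; lo=0, mid=0, hi=9
data[mid]=17>2: swap data[0],data[9]; hi=8 → [10,8,6,14,3,11,2,4,16,17]
data[mid]=10>2: swap data[0],data[8]; hi=7 → [16,8,6,14,3,11,2,4,10,17]
data[mid]=16>2: swap data[0],data[7]; hi=6 → [4,8,6,14,3,11,2,16,10,17]
data[mid]=4>2: swap data[0],data[6]; hi=5 → [2,8,6,14,3,11,4,16,10,17]
data[mid]=2=2: mid=1
data[mid]=8>2: swap data[1],data[5]; hi=4 → [2,11,6,14,3,8,4,16,10,17]
data[mid]=11>2: swap data[1],data[4]; hi=3 → [2,3,6,14,11,8,4,16,10,17]
data[mid]=3>2: swap data[1],data[3]; hi=2 → [2,14,6,3,11,8,4,16,10,17]
data[mid]=14>2: swap data[1],data[2]; hi=1 → [2,6,14,3,11,8,4,16,10,17]
data[mid]=6>2: swap data[1],data[1]; hi=0 → [2,6,14,3,11,8,4,16,10,17]
end: lo=0, hi=0; data = [2,6,14,3,11,8,4,16,10,17]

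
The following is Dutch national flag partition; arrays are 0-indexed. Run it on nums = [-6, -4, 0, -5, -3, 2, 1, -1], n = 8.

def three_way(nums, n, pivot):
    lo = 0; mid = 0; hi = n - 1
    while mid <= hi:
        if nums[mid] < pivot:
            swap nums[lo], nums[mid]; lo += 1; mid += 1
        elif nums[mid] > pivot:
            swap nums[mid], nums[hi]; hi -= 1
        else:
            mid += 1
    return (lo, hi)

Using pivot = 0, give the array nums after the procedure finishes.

[-6, -4, -5, -3, -1, 0, 1, 2]

lo=0 mid=0 hi=7
-6<0: swap(0,0), lo=1 mid=1 ⇒ [-6, -4, 0, -5, -3, 2, 1, -1]
-4<0: swap(1,1), lo=2 mid=2 ⇒ [-6, -4, 0, -5, -3, 2, 1, -1]
0=0: mid=3
-5<0: swap(2,3), lo=3 mid=4 ⇒ [-6, -4, -5, 0, -3, 2, 1, -1]
-3<0: swap(3,4), lo=4 mid=5 ⇒ [-6, -4, -5, -3, 0, 2, 1, -1]
2>0: swap(5,7), hi=6 ⇒ [-6, -4, -5, -3, 0, -1, 1, 2]
-1<0: swap(4,5), lo=5 mid=6 ⇒ [-6, -4, -5, -3, -1, 0, 1, 2]
1>0: swap(6,6), hi=5 ⇒ [-6, -4, -5, -3, -1, 0, 1, 2]
done. lo=5 hi=5; nums=[-6, -4, -5, -3, -1, 0, 1, 2]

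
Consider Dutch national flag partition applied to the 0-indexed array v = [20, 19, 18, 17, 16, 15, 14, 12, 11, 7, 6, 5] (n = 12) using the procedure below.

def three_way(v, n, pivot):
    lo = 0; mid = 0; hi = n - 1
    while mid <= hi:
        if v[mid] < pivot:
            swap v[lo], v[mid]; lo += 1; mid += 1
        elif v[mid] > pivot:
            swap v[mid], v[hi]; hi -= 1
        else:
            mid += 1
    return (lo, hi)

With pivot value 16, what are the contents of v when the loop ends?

[5, 6, 7, 11, 15, 14, 12, 16, 17, 18, 19, 20]

pivot = 16; lo=0, mid=0, hi=11
v[mid]=20>16: swap v[0],v[11]; hi=10 → [5, 19, 18, 17, 16, 15, 14, 12, 11, 7, 6, 20]
v[mid]=5<16: swap v[0],v[0]; lo=1,mid=1 → [5, 19, 18, 17, 16, 15, 14, 12, 11, 7, 6, 20]
v[mid]=19>16: swap v[1],v[10]; hi=9 → [5, 6, 18, 17, 16, 15, 14, 12, 11, 7, 19, 20]
v[mid]=6<16: swap v[1],v[1]; lo=2,mid=2 → [5, 6, 18, 17, 16, 15, 14, 12, 11, 7, 19, 20]
v[mid]=18>16: swap v[2],v[9]; hi=8 → [5, 6, 7, 17, 16, 15, 14, 12, 11, 18, 19, 20]
v[mid]=7<16: swap v[2],v[2]; lo=3,mid=3 → [5, 6, 7, 17, 16, 15, 14, 12, 11, 18, 19, 20]
v[mid]=17>16: swap v[3],v[8]; hi=7 → [5, 6, 7, 11, 16, 15, 14, 12, 17, 18, 19, 20]
v[mid]=11<16: swap v[3],v[3]; lo=4,mid=4 → [5, 6, 7, 11, 16, 15, 14, 12, 17, 18, 19, 20]
v[mid]=16=16: mid=5
v[mid]=15<16: swap v[4],v[5]; lo=5,mid=6 → [5, 6, 7, 11, 15, 16, 14, 12, 17, 18, 19, 20]
v[mid]=14<16: swap v[5],v[6]; lo=6,mid=7 → [5, 6, 7, 11, 15, 14, 16, 12, 17, 18, 19, 20]
v[mid]=12<16: swap v[6],v[7]; lo=7,mid=8 → [5, 6, 7, 11, 15, 14, 12, 16, 17, 18, 19, 20]
end: lo=7, hi=7; v = [5, 6, 7, 11, 15, 14, 12, 16, 17, 18, 19, 20]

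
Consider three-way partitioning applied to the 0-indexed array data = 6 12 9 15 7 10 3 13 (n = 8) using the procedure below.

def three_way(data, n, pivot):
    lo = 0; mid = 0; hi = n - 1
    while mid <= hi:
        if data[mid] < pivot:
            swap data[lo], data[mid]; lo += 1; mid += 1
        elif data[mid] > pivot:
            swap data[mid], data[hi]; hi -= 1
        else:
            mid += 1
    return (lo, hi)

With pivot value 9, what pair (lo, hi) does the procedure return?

(3, 3)

lo=0 mid=0 hi=7
6<9: swap(0,0), lo=1 mid=1 ⇒ 6 12 9 15 7 10 3 13
12>9: swap(1,7), hi=6 ⇒ 6 13 9 15 7 10 3 12
13>9: swap(1,6), hi=5 ⇒ 6 3 9 15 7 10 13 12
3<9: swap(1,1), lo=2 mid=2 ⇒ 6 3 9 15 7 10 13 12
9=9: mid=3
15>9: swap(3,5), hi=4 ⇒ 6 3 9 10 7 15 13 12
10>9: swap(3,4), hi=3 ⇒ 6 3 9 7 10 15 13 12
7<9: swap(2,3), lo=3 mid=4 ⇒ 6 3 7 9 10 15 13 12
done. lo=3 hi=3; data=6 3 7 9 10 15 13 12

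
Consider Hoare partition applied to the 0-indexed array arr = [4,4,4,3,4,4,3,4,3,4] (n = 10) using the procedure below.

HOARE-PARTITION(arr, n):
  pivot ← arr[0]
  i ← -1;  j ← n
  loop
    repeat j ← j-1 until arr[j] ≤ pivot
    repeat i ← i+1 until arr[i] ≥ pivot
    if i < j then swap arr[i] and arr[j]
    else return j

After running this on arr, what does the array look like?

pivot = arr[0] = 4; i = -1, j = 10
j→9 (arr[9]=4≤4), i→0 (arr[0]=4≥4); i<j, swap → [4,4,4,3,4,4,3,4,3,4]
j→8 (arr[8]=3≤4), i→1 (arr[1]=4≥4); i<j, swap → [4,3,4,3,4,4,3,4,4,4]
j→7 (arr[7]=4≤4), i→2 (arr[2]=4≥4); i<j, swap → [4,3,4,3,4,4,3,4,4,4]
j→6 (arr[6]=3≤4), i→4 (arr[4]=4≥4); i<j, swap → [4,3,4,3,3,4,4,4,4,4]
j→5, i→5; i≥j, return j=5. arr = [4,3,4,3,3,4,4,4,4,4]

[4,3,4,3,3,4,4,4,4,4]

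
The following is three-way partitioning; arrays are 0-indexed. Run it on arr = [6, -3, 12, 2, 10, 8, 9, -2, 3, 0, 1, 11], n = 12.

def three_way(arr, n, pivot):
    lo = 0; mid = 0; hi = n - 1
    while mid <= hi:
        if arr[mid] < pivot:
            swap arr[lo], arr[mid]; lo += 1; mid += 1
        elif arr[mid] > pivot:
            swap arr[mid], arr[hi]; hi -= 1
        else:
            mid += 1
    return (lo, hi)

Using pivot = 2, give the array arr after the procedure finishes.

pivot = 2; lo=0, mid=0, hi=11
arr[mid]=6>2: swap arr[0],arr[11]; hi=10 → [11, -3, 12, 2, 10, 8, 9, -2, 3, 0, 1, 6]
arr[mid]=11>2: swap arr[0],arr[10]; hi=9 → [1, -3, 12, 2, 10, 8, 9, -2, 3, 0, 11, 6]
arr[mid]=1<2: swap arr[0],arr[0]; lo=1,mid=1 → [1, -3, 12, 2, 10, 8, 9, -2, 3, 0, 11, 6]
arr[mid]=-3<2: swap arr[1],arr[1]; lo=2,mid=2 → [1, -3, 12, 2, 10, 8, 9, -2, 3, 0, 11, 6]
arr[mid]=12>2: swap arr[2],arr[9]; hi=8 → [1, -3, 0, 2, 10, 8, 9, -2, 3, 12, 11, 6]
arr[mid]=0<2: swap arr[2],arr[2]; lo=3,mid=3 → [1, -3, 0, 2, 10, 8, 9, -2, 3, 12, 11, 6]
arr[mid]=2=2: mid=4
arr[mid]=10>2: swap arr[4],arr[8]; hi=7 → [1, -3, 0, 2, 3, 8, 9, -2, 10, 12, 11, 6]
arr[mid]=3>2: swap arr[4],arr[7]; hi=6 → [1, -3, 0, 2, -2, 8, 9, 3, 10, 12, 11, 6]
arr[mid]=-2<2: swap arr[3],arr[4]; lo=4,mid=5 → [1, -3, 0, -2, 2, 8, 9, 3, 10, 12, 11, 6]
arr[mid]=8>2: swap arr[5],arr[6]; hi=5 → [1, -3, 0, -2, 2, 9, 8, 3, 10, 12, 11, 6]
arr[mid]=9>2: swap arr[5],arr[5]; hi=4 → [1, -3, 0, -2, 2, 9, 8, 3, 10, 12, 11, 6]
end: lo=4, hi=4; arr = [1, -3, 0, -2, 2, 9, 8, 3, 10, 12, 11, 6]

[1, -3, 0, -2, 2, 9, 8, 3, 10, 12, 11, 6]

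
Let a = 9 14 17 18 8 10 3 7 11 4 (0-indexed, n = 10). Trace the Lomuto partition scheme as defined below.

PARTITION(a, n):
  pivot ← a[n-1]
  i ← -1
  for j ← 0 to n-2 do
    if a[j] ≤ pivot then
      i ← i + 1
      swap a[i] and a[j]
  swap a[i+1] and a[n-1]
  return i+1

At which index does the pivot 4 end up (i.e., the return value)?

1

pivot=4, i=-1
j=0: 9>4, skip
j=1: 14>4, skip
j=2: 17>4, skip
j=3: 18>4, skip
j=4: 8>4, skip
j=5: 10>4, skip
j=6: 3≤4, i=0, swap(0,6) ⇒ 3 14 17 18 8 10 9 7 11 4
j=7: 7>4, skip
j=8: 11>4, skip
swap(1,9) ⇒ 3 4 17 18 8 10 9 7 11 14; return 1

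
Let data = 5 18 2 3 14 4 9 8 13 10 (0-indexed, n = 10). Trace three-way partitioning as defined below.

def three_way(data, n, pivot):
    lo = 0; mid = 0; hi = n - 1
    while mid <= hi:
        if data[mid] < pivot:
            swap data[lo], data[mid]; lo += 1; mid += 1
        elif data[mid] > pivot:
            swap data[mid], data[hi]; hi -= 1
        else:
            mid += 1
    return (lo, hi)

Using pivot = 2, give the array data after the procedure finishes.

pivot = 2; lo=0, mid=0, hi=9
data[mid]=5>2: swap data[0],data[9]; hi=8 → 10 18 2 3 14 4 9 8 13 5
data[mid]=10>2: swap data[0],data[8]; hi=7 → 13 18 2 3 14 4 9 8 10 5
data[mid]=13>2: swap data[0],data[7]; hi=6 → 8 18 2 3 14 4 9 13 10 5
data[mid]=8>2: swap data[0],data[6]; hi=5 → 9 18 2 3 14 4 8 13 10 5
data[mid]=9>2: swap data[0],data[5]; hi=4 → 4 18 2 3 14 9 8 13 10 5
data[mid]=4>2: swap data[0],data[4]; hi=3 → 14 18 2 3 4 9 8 13 10 5
data[mid]=14>2: swap data[0],data[3]; hi=2 → 3 18 2 14 4 9 8 13 10 5
data[mid]=3>2: swap data[0],data[2]; hi=1 → 2 18 3 14 4 9 8 13 10 5
data[mid]=2=2: mid=1
data[mid]=18>2: swap data[1],data[1]; hi=0 → 2 18 3 14 4 9 8 13 10 5
end: lo=0, hi=0; data = 2 18 3 14 4 9 8 13 10 5

2 18 3 14 4 9 8 13 10 5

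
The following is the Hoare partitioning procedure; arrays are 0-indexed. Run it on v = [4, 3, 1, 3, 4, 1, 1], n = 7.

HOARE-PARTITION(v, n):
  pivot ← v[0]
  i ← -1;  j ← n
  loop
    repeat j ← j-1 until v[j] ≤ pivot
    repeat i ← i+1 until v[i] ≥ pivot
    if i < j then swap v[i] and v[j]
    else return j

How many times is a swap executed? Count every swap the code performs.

pivot = v[0] = 4; i = -1, j = 7
j→6 (v[6]=1≤4), i→0 (v[0]=4≥4); i<j, swap → [1, 3, 1, 3, 4, 1, 4]
j→5 (v[5]=1≤4), i→4 (v[4]=4≥4); i<j, swap → [1, 3, 1, 3, 1, 4, 4]
j→4, i→5; i≥j, return j=4. v = [1, 3, 1, 3, 1, 4, 4]

2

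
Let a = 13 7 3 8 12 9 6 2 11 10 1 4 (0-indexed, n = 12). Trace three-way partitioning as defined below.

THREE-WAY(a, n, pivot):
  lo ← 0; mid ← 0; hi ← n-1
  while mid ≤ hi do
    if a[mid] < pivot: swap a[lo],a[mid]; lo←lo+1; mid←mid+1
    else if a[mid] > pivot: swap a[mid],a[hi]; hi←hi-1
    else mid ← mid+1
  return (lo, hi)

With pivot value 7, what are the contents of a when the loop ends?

pivot = 7; lo=0, mid=0, hi=11
a[mid]=13>7: swap a[0],a[11]; hi=10 → 4 7 3 8 12 9 6 2 11 10 1 13
a[mid]=4<7: swap a[0],a[0]; lo=1,mid=1 → 4 7 3 8 12 9 6 2 11 10 1 13
a[mid]=7=7: mid=2
a[mid]=3<7: swap a[1],a[2]; lo=2,mid=3 → 4 3 7 8 12 9 6 2 11 10 1 13
a[mid]=8>7: swap a[3],a[10]; hi=9 → 4 3 7 1 12 9 6 2 11 10 8 13
a[mid]=1<7: swap a[2],a[3]; lo=3,mid=4 → 4 3 1 7 12 9 6 2 11 10 8 13
a[mid]=12>7: swap a[4],a[9]; hi=8 → 4 3 1 7 10 9 6 2 11 12 8 13
a[mid]=10>7: swap a[4],a[8]; hi=7 → 4 3 1 7 11 9 6 2 10 12 8 13
a[mid]=11>7: swap a[4],a[7]; hi=6 → 4 3 1 7 2 9 6 11 10 12 8 13
a[mid]=2<7: swap a[3],a[4]; lo=4,mid=5 → 4 3 1 2 7 9 6 11 10 12 8 13
a[mid]=9>7: swap a[5],a[6]; hi=5 → 4 3 1 2 7 6 9 11 10 12 8 13
a[mid]=6<7: swap a[4],a[5]; lo=5,mid=6 → 4 3 1 2 6 7 9 11 10 12 8 13
end: lo=5, hi=5; a = 4 3 1 2 6 7 9 11 10 12 8 13

4 3 1 2 6 7 9 11 10 12 8 13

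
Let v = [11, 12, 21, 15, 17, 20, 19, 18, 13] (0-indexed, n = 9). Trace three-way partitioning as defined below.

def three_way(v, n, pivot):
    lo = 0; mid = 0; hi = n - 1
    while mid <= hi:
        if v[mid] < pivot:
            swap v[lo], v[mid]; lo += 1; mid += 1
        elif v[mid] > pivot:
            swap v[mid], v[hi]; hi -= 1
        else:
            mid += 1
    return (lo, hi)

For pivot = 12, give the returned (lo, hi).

pivot = 12; lo=0, mid=0, hi=8
v[mid]=11<12: swap v[0],v[0]; lo=1,mid=1 → [11, 12, 21, 15, 17, 20, 19, 18, 13]
v[mid]=12=12: mid=2
v[mid]=21>12: swap v[2],v[8]; hi=7 → [11, 12, 13, 15, 17, 20, 19, 18, 21]
v[mid]=13>12: swap v[2],v[7]; hi=6 → [11, 12, 18, 15, 17, 20, 19, 13, 21]
v[mid]=18>12: swap v[2],v[6]; hi=5 → [11, 12, 19, 15, 17, 20, 18, 13, 21]
v[mid]=19>12: swap v[2],v[5]; hi=4 → [11, 12, 20, 15, 17, 19, 18, 13, 21]
v[mid]=20>12: swap v[2],v[4]; hi=3 → [11, 12, 17, 15, 20, 19, 18, 13, 21]
v[mid]=17>12: swap v[2],v[3]; hi=2 → [11, 12, 15, 17, 20, 19, 18, 13, 21]
v[mid]=15>12: swap v[2],v[2]; hi=1 → [11, 12, 15, 17, 20, 19, 18, 13, 21]
end: lo=1, hi=1; v = [11, 12, 15, 17, 20, 19, 18, 13, 21]

(1, 1)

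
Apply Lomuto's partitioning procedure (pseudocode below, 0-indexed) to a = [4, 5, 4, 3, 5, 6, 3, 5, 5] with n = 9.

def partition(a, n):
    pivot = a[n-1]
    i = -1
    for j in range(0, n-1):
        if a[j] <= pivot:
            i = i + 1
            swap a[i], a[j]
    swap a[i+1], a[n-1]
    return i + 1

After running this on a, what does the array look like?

pivot=5, i=-1
j=0: 4≤5, i=0, swap(0,0) ⇒ [4, 5, 4, 3, 5, 6, 3, 5, 5]
j=1: 5≤5, i=1, swap(1,1) ⇒ [4, 5, 4, 3, 5, 6, 3, 5, 5]
j=2: 4≤5, i=2, swap(2,2) ⇒ [4, 5, 4, 3, 5, 6, 3, 5, 5]
j=3: 3≤5, i=3, swap(3,3) ⇒ [4, 5, 4, 3, 5, 6, 3, 5, 5]
j=4: 5≤5, i=4, swap(4,4) ⇒ [4, 5, 4, 3, 5, 6, 3, 5, 5]
j=5: 6>5, skip
j=6: 3≤5, i=5, swap(5,6) ⇒ [4, 5, 4, 3, 5, 3, 6, 5, 5]
j=7: 5≤5, i=6, swap(6,7) ⇒ [4, 5, 4, 3, 5, 3, 5, 6, 5]
swap(7,8) ⇒ [4, 5, 4, 3, 5, 3, 5, 5, 6]; return 7

[4, 5, 4, 3, 5, 3, 5, 5, 6]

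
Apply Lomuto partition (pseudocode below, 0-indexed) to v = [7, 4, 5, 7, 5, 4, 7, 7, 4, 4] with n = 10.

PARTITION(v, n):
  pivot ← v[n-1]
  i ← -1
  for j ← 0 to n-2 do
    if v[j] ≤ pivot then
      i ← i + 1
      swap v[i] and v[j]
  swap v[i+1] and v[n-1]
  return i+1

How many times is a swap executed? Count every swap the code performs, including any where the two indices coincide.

4

pivot=4, i=-1
j=0: 7>4, skip
j=1: 4≤4, i=0, swap(0,1) ⇒ [4, 7, 5, 7, 5, 4, 7, 7, 4, 4]
j=2: 5>4, skip
j=3: 7>4, skip
j=4: 5>4, skip
j=5: 4≤4, i=1, swap(1,5) ⇒ [4, 4, 5, 7, 5, 7, 7, 7, 4, 4]
j=6: 7>4, skip
j=7: 7>4, skip
j=8: 4≤4, i=2, swap(2,8) ⇒ [4, 4, 4, 7, 5, 7, 7, 7, 5, 4]
swap(3,9) ⇒ [4, 4, 4, 4, 5, 7, 7, 7, 5, 7]; return 3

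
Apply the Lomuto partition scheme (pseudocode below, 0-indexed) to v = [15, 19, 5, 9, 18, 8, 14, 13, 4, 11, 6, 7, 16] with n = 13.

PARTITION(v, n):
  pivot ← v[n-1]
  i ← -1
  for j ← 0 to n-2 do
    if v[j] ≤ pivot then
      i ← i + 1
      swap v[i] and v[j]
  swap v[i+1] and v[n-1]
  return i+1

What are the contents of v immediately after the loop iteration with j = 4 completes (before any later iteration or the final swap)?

[15, 5, 9, 19, 18, 8, 14, 13, 4, 11, 6, 7, 16]

pivot=16, i=-1
j=0: 15≤16, i=0, swap(0,0) ⇒ [15, 19, 5, 9, 18, 8, 14, 13, 4, 11, 6, 7, 16]
j=1: 19>16, skip
j=2: 5≤16, i=1, swap(1,2) ⇒ [15, 5, 19, 9, 18, 8, 14, 13, 4, 11, 6, 7, 16]
j=3: 9≤16, i=2, swap(2,3) ⇒ [15, 5, 9, 19, 18, 8, 14, 13, 4, 11, 6, 7, 16]
j=4: 18>16, skip
(after j=4) v = [15, 5, 9, 19, 18, 8, 14, 13, 4, 11, 6, 7, 16]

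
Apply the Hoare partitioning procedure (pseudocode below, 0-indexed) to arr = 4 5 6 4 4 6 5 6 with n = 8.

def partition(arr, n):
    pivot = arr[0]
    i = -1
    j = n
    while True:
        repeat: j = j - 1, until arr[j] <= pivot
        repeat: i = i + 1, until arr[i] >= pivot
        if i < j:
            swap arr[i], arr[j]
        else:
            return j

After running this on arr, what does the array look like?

4 4 6 5 4 6 5 6

pivot=4
j stops at 4 (4), i stops at 0 (4); swap ⇒ 4 5 6 4 4 6 5 6
j stops at 3 (4), i stops at 1 (5); swap ⇒ 4 4 6 5 4 6 5 6
j stops at 1, i stops at 2; i≥j ⇒ return 1. arr=4 4 6 5 4 6 5 6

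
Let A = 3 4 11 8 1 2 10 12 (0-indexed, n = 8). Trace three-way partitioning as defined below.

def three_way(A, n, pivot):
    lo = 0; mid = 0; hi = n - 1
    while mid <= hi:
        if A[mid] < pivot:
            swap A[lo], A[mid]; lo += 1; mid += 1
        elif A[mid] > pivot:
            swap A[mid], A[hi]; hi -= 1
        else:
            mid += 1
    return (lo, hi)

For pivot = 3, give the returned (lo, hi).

pivot = 3; lo=0, mid=0, hi=7
A[mid]=3=3: mid=1
A[mid]=4>3: swap A[1],A[7]; hi=6 → 3 12 11 8 1 2 10 4
A[mid]=12>3: swap A[1],A[6]; hi=5 → 3 10 11 8 1 2 12 4
A[mid]=10>3: swap A[1],A[5]; hi=4 → 3 2 11 8 1 10 12 4
A[mid]=2<3: swap A[0],A[1]; lo=1,mid=2 → 2 3 11 8 1 10 12 4
A[mid]=11>3: swap A[2],A[4]; hi=3 → 2 3 1 8 11 10 12 4
A[mid]=1<3: swap A[1],A[2]; lo=2,mid=3 → 2 1 3 8 11 10 12 4
A[mid]=8>3: swap A[3],A[3]; hi=2 → 2 1 3 8 11 10 12 4
end: lo=2, hi=2; A = 2 1 3 8 11 10 12 4

(2, 2)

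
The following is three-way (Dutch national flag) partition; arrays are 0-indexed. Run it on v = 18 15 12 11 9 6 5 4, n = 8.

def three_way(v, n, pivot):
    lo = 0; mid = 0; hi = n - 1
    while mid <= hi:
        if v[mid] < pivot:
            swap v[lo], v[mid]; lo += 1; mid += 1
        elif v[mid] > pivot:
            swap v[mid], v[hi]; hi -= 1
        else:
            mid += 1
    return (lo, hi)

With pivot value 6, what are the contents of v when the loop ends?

4 5 6 9 11 12 15 18

pivot = 6; lo=0, mid=0, hi=7
v[mid]=18>6: swap v[0],v[7]; hi=6 → 4 15 12 11 9 6 5 18
v[mid]=4<6: swap v[0],v[0]; lo=1,mid=1 → 4 15 12 11 9 6 5 18
v[mid]=15>6: swap v[1],v[6]; hi=5 → 4 5 12 11 9 6 15 18
v[mid]=5<6: swap v[1],v[1]; lo=2,mid=2 → 4 5 12 11 9 6 15 18
v[mid]=12>6: swap v[2],v[5]; hi=4 → 4 5 6 11 9 12 15 18
v[mid]=6=6: mid=3
v[mid]=11>6: swap v[3],v[4]; hi=3 → 4 5 6 9 11 12 15 18
v[mid]=9>6: swap v[3],v[3]; hi=2 → 4 5 6 9 11 12 15 18
end: lo=2, hi=2; v = 4 5 6 9 11 12 15 18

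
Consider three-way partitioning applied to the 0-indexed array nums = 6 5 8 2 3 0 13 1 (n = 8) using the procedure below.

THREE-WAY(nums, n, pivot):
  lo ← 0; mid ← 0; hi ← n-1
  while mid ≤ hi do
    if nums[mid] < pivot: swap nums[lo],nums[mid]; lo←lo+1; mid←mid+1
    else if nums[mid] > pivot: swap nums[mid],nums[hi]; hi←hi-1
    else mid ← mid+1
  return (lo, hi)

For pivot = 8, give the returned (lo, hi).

(6, 6)

pivot = 8; lo=0, mid=0, hi=7
nums[mid]=6<8: swap nums[0],nums[0]; lo=1,mid=1 → 6 5 8 2 3 0 13 1
nums[mid]=5<8: swap nums[1],nums[1]; lo=2,mid=2 → 6 5 8 2 3 0 13 1
nums[mid]=8=8: mid=3
nums[mid]=2<8: swap nums[2],nums[3]; lo=3,mid=4 → 6 5 2 8 3 0 13 1
nums[mid]=3<8: swap nums[3],nums[4]; lo=4,mid=5 → 6 5 2 3 8 0 13 1
nums[mid]=0<8: swap nums[4],nums[5]; lo=5,mid=6 → 6 5 2 3 0 8 13 1
nums[mid]=13>8: swap nums[6],nums[7]; hi=6 → 6 5 2 3 0 8 1 13
nums[mid]=1<8: swap nums[5],nums[6]; lo=6,mid=7 → 6 5 2 3 0 1 8 13
end: lo=6, hi=6; nums = 6 5 2 3 0 1 8 13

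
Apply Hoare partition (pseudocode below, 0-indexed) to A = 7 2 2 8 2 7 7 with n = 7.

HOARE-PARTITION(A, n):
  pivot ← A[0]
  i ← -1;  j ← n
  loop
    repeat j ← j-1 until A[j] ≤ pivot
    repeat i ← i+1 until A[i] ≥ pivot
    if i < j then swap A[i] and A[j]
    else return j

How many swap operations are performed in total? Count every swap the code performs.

2

pivot=7
j stops at 6 (7), i stops at 0 (7); swap ⇒ 7 2 2 8 2 7 7
j stops at 5 (7), i stops at 3 (8); swap ⇒ 7 2 2 7 2 8 7
j stops at 4, i stops at 5; i≥j ⇒ return 4. A=7 2 2 7 2 8 7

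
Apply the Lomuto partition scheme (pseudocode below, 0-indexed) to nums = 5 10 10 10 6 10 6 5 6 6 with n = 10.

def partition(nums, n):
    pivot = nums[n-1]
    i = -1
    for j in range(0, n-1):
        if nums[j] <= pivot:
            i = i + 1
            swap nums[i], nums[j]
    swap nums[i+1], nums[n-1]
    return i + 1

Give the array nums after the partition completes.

5 6 6 5 6 6 10 10 10 10

pivot = nums[9] = 6; i = -1
j=0: nums[0]=5 ≤ 6 → i=0, swap nums[0],nums[0] (no change) → 5 10 10 10 6 10 6 5 6 6
j=1: nums[1]=10 > 6 → no swap
j=2: nums[2]=10 > 6 → no swap
j=3: nums[3]=10 > 6 → no swap
j=4: nums[4]=6 ≤ 6 → i=1, swap nums[1],nums[4] → 5 6 10 10 10 10 6 5 6 6
j=5: nums[5]=10 > 6 → no swap
j=6: nums[6]=6 ≤ 6 → i=2, swap nums[2],nums[6] → 5 6 6 10 10 10 10 5 6 6
j=7: nums[7]=5 ≤ 6 → i=3, swap nums[3],nums[7] → 5 6 6 5 10 10 10 10 6 6
j=8: nums[8]=6 ≤ 6 → i=4, swap nums[4],nums[8] → 5 6 6 5 6 10 10 10 10 6
final swap nums[5],nums[9] → 5 6 6 5 6 6 10 10 10 10; return 5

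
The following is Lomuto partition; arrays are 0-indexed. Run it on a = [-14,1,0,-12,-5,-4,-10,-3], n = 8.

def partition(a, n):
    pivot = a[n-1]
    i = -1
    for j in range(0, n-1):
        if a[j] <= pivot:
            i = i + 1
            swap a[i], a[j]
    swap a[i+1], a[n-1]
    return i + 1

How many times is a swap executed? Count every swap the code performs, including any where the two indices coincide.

6

pivot = a[7] = -3; i = -1
j=0: a[0]=-14 ≤ -3 → i=0, swap a[0],a[0] (no change) → [-14,1,0,-12,-5,-4,-10,-3]
j=1: a[1]=1 > -3 → no swap
j=2: a[2]=0 > -3 → no swap
j=3: a[3]=-12 ≤ -3 → i=1, swap a[1],a[3] → [-14,-12,0,1,-5,-4,-10,-3]
j=4: a[4]=-5 ≤ -3 → i=2, swap a[2],a[4] → [-14,-12,-5,1,0,-4,-10,-3]
j=5: a[5]=-4 ≤ -3 → i=3, swap a[3],a[5] → [-14,-12,-5,-4,0,1,-10,-3]
j=6: a[6]=-10 ≤ -3 → i=4, swap a[4],a[6] → [-14,-12,-5,-4,-10,1,0,-3]
final swap a[5],a[7] → [-14,-12,-5,-4,-10,-3,0,1]; return 5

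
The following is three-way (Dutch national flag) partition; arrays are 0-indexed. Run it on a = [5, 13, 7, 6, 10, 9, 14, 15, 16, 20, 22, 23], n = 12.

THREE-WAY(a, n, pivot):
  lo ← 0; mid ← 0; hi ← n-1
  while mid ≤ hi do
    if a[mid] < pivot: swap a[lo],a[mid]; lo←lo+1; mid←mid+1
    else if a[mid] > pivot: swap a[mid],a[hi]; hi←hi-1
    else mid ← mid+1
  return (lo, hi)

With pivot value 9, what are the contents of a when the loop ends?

[5, 7, 6, 9, 10, 14, 15, 16, 20, 22, 23, 13]

pivot = 9; lo=0, mid=0, hi=11
a[mid]=5<9: swap a[0],a[0]; lo=1,mid=1 → [5, 13, 7, 6, 10, 9, 14, 15, 16, 20, 22, 23]
a[mid]=13>9: swap a[1],a[11]; hi=10 → [5, 23, 7, 6, 10, 9, 14, 15, 16, 20, 22, 13]
a[mid]=23>9: swap a[1],a[10]; hi=9 → [5, 22, 7, 6, 10, 9, 14, 15, 16, 20, 23, 13]
a[mid]=22>9: swap a[1],a[9]; hi=8 → [5, 20, 7, 6, 10, 9, 14, 15, 16, 22, 23, 13]
a[mid]=20>9: swap a[1],a[8]; hi=7 → [5, 16, 7, 6, 10, 9, 14, 15, 20, 22, 23, 13]
a[mid]=16>9: swap a[1],a[7]; hi=6 → [5, 15, 7, 6, 10, 9, 14, 16, 20, 22, 23, 13]
a[mid]=15>9: swap a[1],a[6]; hi=5 → [5, 14, 7, 6, 10, 9, 15, 16, 20, 22, 23, 13]
a[mid]=14>9: swap a[1],a[5]; hi=4 → [5, 9, 7, 6, 10, 14, 15, 16, 20, 22, 23, 13]
a[mid]=9=9: mid=2
a[mid]=7<9: swap a[1],a[2]; lo=2,mid=3 → [5, 7, 9, 6, 10, 14, 15, 16, 20, 22, 23, 13]
a[mid]=6<9: swap a[2],a[3]; lo=3,mid=4 → [5, 7, 6, 9, 10, 14, 15, 16, 20, 22, 23, 13]
a[mid]=10>9: swap a[4],a[4]; hi=3 → [5, 7, 6, 9, 10, 14, 15, 16, 20, 22, 23, 13]
end: lo=3, hi=3; a = [5, 7, 6, 9, 10, 14, 15, 16, 20, 22, 23, 13]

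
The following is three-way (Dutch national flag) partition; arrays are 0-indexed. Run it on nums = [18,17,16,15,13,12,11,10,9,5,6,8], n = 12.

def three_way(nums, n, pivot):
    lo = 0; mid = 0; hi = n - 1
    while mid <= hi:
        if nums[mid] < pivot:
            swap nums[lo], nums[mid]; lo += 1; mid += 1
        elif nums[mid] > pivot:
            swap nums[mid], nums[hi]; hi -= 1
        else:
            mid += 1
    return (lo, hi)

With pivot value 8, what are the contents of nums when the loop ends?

pivot = 8; lo=0, mid=0, hi=11
nums[mid]=18>8: swap nums[0],nums[11]; hi=10 → [8,17,16,15,13,12,11,10,9,5,6,18]
nums[mid]=8=8: mid=1
nums[mid]=17>8: swap nums[1],nums[10]; hi=9 → [8,6,16,15,13,12,11,10,9,5,17,18]
nums[mid]=6<8: swap nums[0],nums[1]; lo=1,mid=2 → [6,8,16,15,13,12,11,10,9,5,17,18]
nums[mid]=16>8: swap nums[2],nums[9]; hi=8 → [6,8,5,15,13,12,11,10,9,16,17,18]
nums[mid]=5<8: swap nums[1],nums[2]; lo=2,mid=3 → [6,5,8,15,13,12,11,10,9,16,17,18]
nums[mid]=15>8: swap nums[3],nums[8]; hi=7 → [6,5,8,9,13,12,11,10,15,16,17,18]
nums[mid]=9>8: swap nums[3],nums[7]; hi=6 → [6,5,8,10,13,12,11,9,15,16,17,18]
nums[mid]=10>8: swap nums[3],nums[6]; hi=5 → [6,5,8,11,13,12,10,9,15,16,17,18]
nums[mid]=11>8: swap nums[3],nums[5]; hi=4 → [6,5,8,12,13,11,10,9,15,16,17,18]
nums[mid]=12>8: swap nums[3],nums[4]; hi=3 → [6,5,8,13,12,11,10,9,15,16,17,18]
nums[mid]=13>8: swap nums[3],nums[3]; hi=2 → [6,5,8,13,12,11,10,9,15,16,17,18]
end: lo=2, hi=2; nums = [6,5,8,13,12,11,10,9,15,16,17,18]

[6,5,8,13,12,11,10,9,15,16,17,18]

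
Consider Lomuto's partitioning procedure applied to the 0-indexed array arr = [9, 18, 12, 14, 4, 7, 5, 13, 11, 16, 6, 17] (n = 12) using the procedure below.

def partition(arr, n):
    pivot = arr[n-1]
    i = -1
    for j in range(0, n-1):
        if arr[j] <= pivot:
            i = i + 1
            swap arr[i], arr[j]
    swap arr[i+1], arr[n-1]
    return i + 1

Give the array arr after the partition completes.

pivot = arr[11] = 17; i = -1
j=0: arr[0]=9 ≤ 17 → i=0, swap arr[0],arr[0] (no change) → [9, 18, 12, 14, 4, 7, 5, 13, 11, 16, 6, 17]
j=1: arr[1]=18 > 17 → no swap
j=2: arr[2]=12 ≤ 17 → i=1, swap arr[1],arr[2] → [9, 12, 18, 14, 4, 7, 5, 13, 11, 16, 6, 17]
j=3: arr[3]=14 ≤ 17 → i=2, swap arr[2],arr[3] → [9, 12, 14, 18, 4, 7, 5, 13, 11, 16, 6, 17]
j=4: arr[4]=4 ≤ 17 → i=3, swap arr[3],arr[4] → [9, 12, 14, 4, 18, 7, 5, 13, 11, 16, 6, 17]
j=5: arr[5]=7 ≤ 17 → i=4, swap arr[4],arr[5] → [9, 12, 14, 4, 7, 18, 5, 13, 11, 16, 6, 17]
j=6: arr[6]=5 ≤ 17 → i=5, swap arr[5],arr[6] → [9, 12, 14, 4, 7, 5, 18, 13, 11, 16, 6, 17]
j=7: arr[7]=13 ≤ 17 → i=6, swap arr[6],arr[7] → [9, 12, 14, 4, 7, 5, 13, 18, 11, 16, 6, 17]
j=8: arr[8]=11 ≤ 17 → i=7, swap arr[7],arr[8] → [9, 12, 14, 4, 7, 5, 13, 11, 18, 16, 6, 17]
j=9: arr[9]=16 ≤ 17 → i=8, swap arr[8],arr[9] → [9, 12, 14, 4, 7, 5, 13, 11, 16, 18, 6, 17]
j=10: arr[10]=6 ≤ 17 → i=9, swap arr[9],arr[10] → [9, 12, 14, 4, 7, 5, 13, 11, 16, 6, 18, 17]
final swap arr[10],arr[11] → [9, 12, 14, 4, 7, 5, 13, 11, 16, 6, 17, 18]; return 10

[9, 12, 14, 4, 7, 5, 13, 11, 16, 6, 17, 18]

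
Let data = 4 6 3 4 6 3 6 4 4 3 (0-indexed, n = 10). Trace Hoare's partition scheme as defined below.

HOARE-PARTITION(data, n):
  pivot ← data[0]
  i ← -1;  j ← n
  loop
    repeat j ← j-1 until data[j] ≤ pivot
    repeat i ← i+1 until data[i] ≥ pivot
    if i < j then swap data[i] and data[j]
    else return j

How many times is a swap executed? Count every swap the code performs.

pivot=4
j stops at 9 (3), i stops at 0 (4); swap ⇒ 3 6 3 4 6 3 6 4 4 4
j stops at 8 (4), i stops at 1 (6); swap ⇒ 3 4 3 4 6 3 6 4 6 4
j stops at 7 (4), i stops at 3 (4); swap ⇒ 3 4 3 4 6 3 6 4 6 4
j stops at 5 (3), i stops at 4 (6); swap ⇒ 3 4 3 4 3 6 6 4 6 4
j stops at 4, i stops at 5; i≥j ⇒ return 4. data=3 4 3 4 3 6 6 4 6 4

4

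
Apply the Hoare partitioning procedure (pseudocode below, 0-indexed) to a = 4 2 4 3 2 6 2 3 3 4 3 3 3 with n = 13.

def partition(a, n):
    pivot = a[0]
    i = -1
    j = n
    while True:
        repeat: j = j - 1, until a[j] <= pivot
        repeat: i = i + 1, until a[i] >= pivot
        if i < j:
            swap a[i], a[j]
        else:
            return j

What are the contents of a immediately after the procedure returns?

3 2 3 3 2 3 2 3 3 4 6 4 4

pivot=4
j stops at 12 (3), i stops at 0 (4); swap ⇒ 3 2 4 3 2 6 2 3 3 4 3 3 4
j stops at 11 (3), i stops at 2 (4); swap ⇒ 3 2 3 3 2 6 2 3 3 4 3 4 4
j stops at 10 (3), i stops at 5 (6); swap ⇒ 3 2 3 3 2 3 2 3 3 4 6 4 4
j stops at 9, i stops at 9; i≥j ⇒ return 9. a=3 2 3 3 2 3 2 3 3 4 6 4 4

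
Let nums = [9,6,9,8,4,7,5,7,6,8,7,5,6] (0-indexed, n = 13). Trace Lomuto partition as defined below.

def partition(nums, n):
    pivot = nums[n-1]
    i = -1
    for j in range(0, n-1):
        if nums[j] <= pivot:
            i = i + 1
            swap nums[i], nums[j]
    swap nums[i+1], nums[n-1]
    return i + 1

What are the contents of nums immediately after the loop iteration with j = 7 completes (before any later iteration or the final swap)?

[6,4,5,8,9,7,9,7,6,8,7,5,6]

pivot=6, i=-1
j=0: 9>6, skip
j=1: 6≤6, i=0, swap(0,1) ⇒ [6,9,9,8,4,7,5,7,6,8,7,5,6]
j=2: 9>6, skip
j=3: 8>6, skip
j=4: 4≤6, i=1, swap(1,4) ⇒ [6,4,9,8,9,7,5,7,6,8,7,5,6]
j=5: 7>6, skip
j=6: 5≤6, i=2, swap(2,6) ⇒ [6,4,5,8,9,7,9,7,6,8,7,5,6]
j=7: 7>6, skip
(after j=7) nums = [6,4,5,8,9,7,9,7,6,8,7,5,6]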